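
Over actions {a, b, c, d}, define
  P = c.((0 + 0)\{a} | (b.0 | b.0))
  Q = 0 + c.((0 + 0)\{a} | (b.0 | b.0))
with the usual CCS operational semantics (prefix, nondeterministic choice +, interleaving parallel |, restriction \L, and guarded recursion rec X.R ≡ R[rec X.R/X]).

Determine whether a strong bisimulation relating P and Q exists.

bisimilar

P's transition system — 5 states:
  u0 = c.((0 + 0)\{a} | (b.0 | b.0)) | =c=> u1
  u1 = (0 + 0)\{a} | (b.0 | b.0) | =b=> u2, =b=> u3
  u2 = (0 + 0)\{a} | (0 | b.0) | =b=> u4
  u3 = (0 + 0)\{a} | (b.0 | 0) | =b=> u4
  u4 = (0 + 0)\{a} | (0 | 0) | ∅
Q's transition system — 5 states:
  v0 = 0 + c.((0 + 0)\{a} | (b.0 | b.0)) | =c=> v1
  v1 = (0 + 0)\{a} | (b.0 | b.0) | =b=> v2, =b=> v3
  v2 = (0 + 0)\{a} | (0 | b.0) | =b=> v4
  v3 = (0 + 0)\{a} | (b.0 | 0) | =b=> v4
  v4 = (0 + 0)\{a} | (0 | 0) | ∅
Partition-refinement fixed point:
  B0 = {u0, v0}
  B1 = {u1, v1}
  B2 = {u2, u3, v2, v3}
  B3 = {u4, v4}
u0 ∈ B0, v0 ∈ B0 → same block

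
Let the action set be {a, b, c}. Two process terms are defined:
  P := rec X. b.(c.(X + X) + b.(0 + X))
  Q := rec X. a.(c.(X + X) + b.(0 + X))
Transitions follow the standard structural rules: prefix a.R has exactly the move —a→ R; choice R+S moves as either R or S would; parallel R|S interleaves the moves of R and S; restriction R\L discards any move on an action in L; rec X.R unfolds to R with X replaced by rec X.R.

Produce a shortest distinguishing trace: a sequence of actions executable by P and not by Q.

b

Reachable graph of P (4 states):
  p0 = rec X. b.(c.(X + X) + b.(0 + X)) has moves -b-> p1
  p1 = c.((rec X. b.(c.(X + X) + b.(0 + X))) + (rec X. b.(c.(X + X) + b.(0 + X)))) + b.(0 + (rec X. b.(c.(X + X) + b.(0 + X)))) has moves -b-> p2, -c-> p3
  p2 = 0 + (rec X. b.(c.(X + X) + b.(0 + X))) has moves -b-> p1
  p3 = (rec X. b.(c.(X + X) + b.(0 + X))) + (rec X. b.(c.(X + X) + b.(0 + X))) has moves -b-> p1
Reachable graph of Q (4 states):
  q0 = rec X. a.(c.(X + X) + b.(0 + X)) has moves -a-> q1
  q1 = c.((rec X. a.(c.(X + X) + b.(0 + X))) + (rec X. a.(c.(X + X) + b.(0 + X)))) + b.(0 + (rec X. a.(c.(X + X) + b.(0 + X)))) has moves -b-> q2, -c-> q3
  q2 = 0 + (rec X. a.(c.(X + X) + b.(0 + X))) has moves -a-> q1
  q3 = (rec X. a.(c.(X + X) + b.(0 + X))) + (rec X. a.(c.(X + X) + b.(0 + X))) has moves -a-> q1
Run σ = ⟨b⟩ on P: start {p0}
  step 1 (b): {p1}
  — P admits the full trace.
Run σ = ⟨b⟩ on Q: start {q0}
  step 1 (b): ∅ (Q stuck)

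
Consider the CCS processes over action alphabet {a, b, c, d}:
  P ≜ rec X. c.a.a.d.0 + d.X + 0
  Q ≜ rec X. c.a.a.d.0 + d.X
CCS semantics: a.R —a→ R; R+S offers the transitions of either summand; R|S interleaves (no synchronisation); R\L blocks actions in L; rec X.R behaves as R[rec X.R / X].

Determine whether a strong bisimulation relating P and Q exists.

Reachable graph of P (5 states):
  u0 = rec X. c.a.a.d.0 + d.X + 0 | -c-> u1, -d-> u0
  u1 = a.a.d.0 | -a-> u2
  u2 = a.d.0 | -a-> u3
  u3 = d.0 | -d-> u4
  u4 = 0 | ·
Reachable graph of Q (5 states):
  v0 = rec X. c.a.a.d.0 + d.X | -c-> v1, -d-> v0
  v1 = a.a.d.0 | -a-> v2
  v2 = a.d.0 | -a-> v3
  v3 = d.0 | -d-> v4
  v4 = 0 | ·
Partition-refinement fixed point:
  B0 = {u0, v0}
  B1 = {u1, v1}
  B2 = {u2, v2}
  B3 = {u3, v3}
  B4 = {u4, v4}
u0 ∈ B0, v0 ∈ B0 → same block

P ~ Q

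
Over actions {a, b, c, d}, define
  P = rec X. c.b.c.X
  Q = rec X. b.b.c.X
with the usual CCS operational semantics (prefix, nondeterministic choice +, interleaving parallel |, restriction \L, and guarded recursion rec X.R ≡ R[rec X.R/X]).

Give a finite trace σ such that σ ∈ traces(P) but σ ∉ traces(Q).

P's transition system — 3 states:
  p0 = rec X. c.b.c.X :: =c=> p1
  p1 = b.c.(rec X. c.b.c.X) :: =b=> p2
  p2 = c.(rec X. c.b.c.X) :: =c=> p0
Q's transition system — 3 states:
  q0 = rec X. b.b.c.X :: =b=> q1
  q1 = b.c.(rec X. b.b.c.X) :: =b=> q2
  q2 = c.(rec X. b.b.c.X) :: =c=> q0
Run σ = ⟨c⟩ on P: start {p0}
  step 1 (c): {p1}
  ✓ P
Run σ = ⟨c⟩ on Q: start {q0}
  step 1 (c): no successor for Q

c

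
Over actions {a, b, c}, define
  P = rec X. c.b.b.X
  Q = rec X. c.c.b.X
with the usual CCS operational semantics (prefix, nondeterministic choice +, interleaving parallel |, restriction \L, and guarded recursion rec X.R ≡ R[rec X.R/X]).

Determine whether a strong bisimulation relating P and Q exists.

not bisimilar

P's transition system — 3 states:
  p0 = rec X. c.b.b.X | -c-> p1
  p1 = b.b.(rec X. c.b.b.X) | -b-> p2
  p2 = b.(rec X. c.b.b.X) | -b-> p0
Q's transition system — 3 states:
  q0 = rec X. c.c.b.X | -c-> q1
  q1 = c.b.(rec X. c.c.b.X) | -c-> q2
  q2 = b.(rec X. c.c.b.X) | -b-> q0
Bisimilarity quotient blocks:
  B0 = {p0}
  B1 = {p1}
  B2 = {p2}
  B3 = {q0}
  B4 = {q1}
  B5 = {q2}
p0 ∈ B0, q0 ∈ B3 → different blocks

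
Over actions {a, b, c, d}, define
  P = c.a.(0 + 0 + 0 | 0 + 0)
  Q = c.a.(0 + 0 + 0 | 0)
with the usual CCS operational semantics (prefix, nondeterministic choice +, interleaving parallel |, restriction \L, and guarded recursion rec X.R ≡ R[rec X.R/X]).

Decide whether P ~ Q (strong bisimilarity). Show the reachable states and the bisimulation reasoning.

P's transition system — 3 states:
  s0 = c.a.(0 + 0 + 0 | 0 + 0) ⊢ =c=> s1
  s1 = a.(0 + 0 + 0 | 0 + 0) ⊢ =a=> s2
  s2 = 0 + 0 + 0 | 0 + 0 ⊢ ·
Q's transition system — 3 states:
  t0 = c.a.(0 + 0 + 0 | 0) ⊢ =c=> t1
  t1 = a.(0 + 0 + 0 | 0) ⊢ =a=> t2
  t2 = 0 + 0 + 0 | 0 ⊢ ·
Coarsest stable partition (strong bisimilarity classes):
  B0 = {s0, t0}
  B1 = {s1, t1}
  B2 = {s2, t2}
s0 ∈ B0, t0 ∈ B0 → same block

bisimilar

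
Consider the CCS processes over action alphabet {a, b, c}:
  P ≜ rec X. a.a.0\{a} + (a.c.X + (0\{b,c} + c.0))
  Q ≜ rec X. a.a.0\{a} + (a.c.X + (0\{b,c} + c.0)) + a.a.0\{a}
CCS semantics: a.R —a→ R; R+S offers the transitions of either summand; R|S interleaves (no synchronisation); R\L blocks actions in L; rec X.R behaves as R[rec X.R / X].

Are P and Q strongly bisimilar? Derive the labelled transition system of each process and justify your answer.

Reachable graph of P (5 states):
  u0 = rec X. a.a.0\{a} + (a.c.X + (0\{b,c} + c.0)) :: --a--▸ u1, --a--▸ u2, --c--▸ u3
  u1 = a.0\{a} :: --a--▸ u4
  u2 = c.(rec X. a.a.0\{a} + (a.c.X + (0\{b,c} + c.0))) :: --c--▸ u0
  u3 = 0 :: ·
  u4 = 0\{a} :: ·
Reachable graph of Q (5 states):
  v0 = rec X. a.a.0\{a} + (a.c.X + (0\{b,c} + c.0)) + a.a.0\{a} :: --a--▸ v1, --a--▸ v2, --c--▸ v3
  v1 = a.0\{a} :: --a--▸ v4
  v2 = c.(rec X. a.a.0\{a} + (a.c.X + (0\{b,c} + c.0)) + a.a.0\{a}) :: --c--▸ v0
  v3 = 0 :: ·
  v4 = 0\{a} :: ·
Coarsest stable partition (strong bisimilarity classes):
  B0 = {u0, v0}
  B1 = {u2, v2}
  B2 = {u1, v1}
  B3 = {u3, u4, v3, v4}
u0 ∈ B0, v0 ∈ B0 → same block

YES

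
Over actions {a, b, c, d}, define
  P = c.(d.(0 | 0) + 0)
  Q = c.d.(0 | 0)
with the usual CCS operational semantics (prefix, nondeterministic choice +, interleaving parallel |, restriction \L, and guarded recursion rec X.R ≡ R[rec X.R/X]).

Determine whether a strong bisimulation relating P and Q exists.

P ~ Q

LTS(P): 3 reachable states
  s0 = c.(d.(0 | 0) + 0) → —c→ s1
  s1 = d.(0 | 0) + 0 → —d→ s2
  s2 = 0 | 0 → ·
LTS(Q): 3 reachable states
  t0 = c.d.(0 | 0) → —c→ t1
  t1 = d.(0 | 0) → —d→ t2
  t2 = 0 | 0 → ·
Partition-refinement fixed point:
  B0 = {s0, t0}
  B1 = {s1, t1}
  B2 = {s2, t2}
s0 ∈ B0, t0 ∈ B0 → same block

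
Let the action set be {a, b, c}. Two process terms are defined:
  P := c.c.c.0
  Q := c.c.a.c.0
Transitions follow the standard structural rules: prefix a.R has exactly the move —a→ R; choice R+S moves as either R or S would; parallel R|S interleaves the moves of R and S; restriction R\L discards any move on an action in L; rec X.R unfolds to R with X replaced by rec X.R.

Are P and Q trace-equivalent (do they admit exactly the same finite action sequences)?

LTS(P): 4 reachable states
  m0 = c.c.c.0 | ··c··> m1
  m1 = c.c.0 | ··c··> m2
  m2 = c.0 | ··c··> m3
  m3 = 0 | ·
LTS(Q): 5 reachable states
  n0 = c.c.a.c.0 | ··c··> n1
  n1 = c.a.c.0 | ··c··> n2
  n2 = a.c.0 | ··a··> n3
  n3 = c.0 | ··c··> n4
  n4 = 0 | ·
Run σ = ⟨ccc⟩ on P: start {m0}
  step 1 (c): {m1}
  step 2 (c): {m2}
  step 3 (c): {m3}
  ✓ P
Run σ = ⟨ccc⟩ on Q: start {n0}
  step 1 (c): {n1}
  step 2 (c): {n2}
  step 3 (c): no successor for Q

NO — witness ⟨ccc⟩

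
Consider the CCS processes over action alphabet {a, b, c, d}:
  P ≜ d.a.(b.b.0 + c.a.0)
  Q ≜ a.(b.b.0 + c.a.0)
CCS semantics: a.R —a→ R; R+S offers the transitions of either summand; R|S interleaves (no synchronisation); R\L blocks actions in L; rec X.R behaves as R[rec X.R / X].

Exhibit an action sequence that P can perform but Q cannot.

P's transition system — 6 states:
  m0 = d.a.(b.b.0 + c.a.0) has moves -d-> m1
  m1 = a.(b.b.0 + c.a.0) has moves -a-> m2
  m2 = b.b.0 + c.a.0 has moves -b-> m3, -c-> m4
  m3 = b.0 has moves -b-> m5
  m4 = a.0 has moves -a-> m5
  m5 = 0 has moves stopped
Q's transition system — 5 states:
  n0 = a.(b.b.0 + c.a.0) has moves -a-> n1
  n1 = b.b.0 + c.a.0 has moves -b-> n2, -c-> n3
  n2 = b.0 has moves -b-> n4
  n3 = a.0 has moves -a-> n4
  n4 = 0 has moves stopped
Trace ⟨d⟩ through P, begin at {m0}:
  after d @ step 1: {m1}
  ✓ P
Trace ⟨d⟩ through Q, begin at {n0}:
  after d @ step 1: ∅ (Q stuck)

d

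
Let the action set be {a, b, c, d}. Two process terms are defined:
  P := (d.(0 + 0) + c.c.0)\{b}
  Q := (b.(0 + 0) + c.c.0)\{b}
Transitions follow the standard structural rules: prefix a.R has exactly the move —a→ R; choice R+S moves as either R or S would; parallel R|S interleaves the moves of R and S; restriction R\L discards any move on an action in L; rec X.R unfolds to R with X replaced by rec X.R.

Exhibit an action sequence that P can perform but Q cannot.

P's transition system — 4 states:
  s0 = (d.(0 + 0) + c.c.0)\{b} ⊢ -c-> s1, -d-> s2
  s1 = (c.0)\{b} ⊢ -c-> s3
  s2 = (0 + 0)\{b} ⊢ (no moves)
  s3 = 0\{b} ⊢ (no moves)
Q's transition system — 3 states:
  t0 = (b.(0 + 0) + c.c.0)\{b} ⊢ -c-> t1
  t1 = (c.0)\{b} ⊢ -c-> t2
  t2 = 0\{b} ⊢ (no moves)
Executing d from P (initial set {s0}):
  step 1 (d): {s2}
  ✓ P
Executing d from Q (initial set {t0}):
  step 1 (d): ∅  — Q cannot continue

d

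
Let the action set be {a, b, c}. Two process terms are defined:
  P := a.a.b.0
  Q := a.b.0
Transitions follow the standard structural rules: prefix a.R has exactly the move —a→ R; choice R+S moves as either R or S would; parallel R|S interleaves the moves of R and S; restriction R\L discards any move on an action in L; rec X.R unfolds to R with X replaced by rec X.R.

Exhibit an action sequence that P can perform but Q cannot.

LTS(P): 4 reachable states
  p0 = a.a.b.0 :: —a→ p1
  p1 = a.b.0 :: —a→ p2
  p2 = b.0 :: —b→ p3
  p3 = 0 :: ∅
LTS(Q): 3 reachable states
  q0 = a.b.0 :: —a→ q1
  q1 = b.0 :: —b→ q2
  q2 = 0 :: ∅
Trace ⟨aa⟩ through P, begin at {p0}:
  step 1 (a): {p1}
  step 2 (a): {p2}
  P completes σ.
Trace ⟨aa⟩ through Q, begin at {q0}:
  step 1 (a): {q1}
  step 2 (a): ∅ (Q stuck)

aa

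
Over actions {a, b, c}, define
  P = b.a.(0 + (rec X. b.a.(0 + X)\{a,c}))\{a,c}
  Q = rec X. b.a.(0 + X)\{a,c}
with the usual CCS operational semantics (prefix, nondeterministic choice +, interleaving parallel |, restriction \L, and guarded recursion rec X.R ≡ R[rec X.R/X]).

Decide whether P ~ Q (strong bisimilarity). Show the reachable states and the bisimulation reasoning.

YES

P's transition system — 4 states:
  p0 = b.a.(0 + (rec X. b.a.(0 + X)\{a,c}))\{a,c} → —b→ p1
  p1 = a.(0 + (rec X. b.a.(0 + X)\{a,c}))\{a,c} → —a→ p2
  p2 = (0 + (rec X. b.a.(0 + X)\{a,c}))\{a,c} → —b→ p3
  p3 = (a.(0 + (rec X. b.a.(0 + X)\{a,c}))\{a,c})\{a,c} → ·
Q's transition system — 4 states:
  q0 = rec X. b.a.(0 + X)\{a,c} → —b→ q1
  q1 = a.(0 + (rec X. b.a.(0 + X)\{a,c}))\{a,c} → —a→ q2
  q2 = (0 + (rec X. b.a.(0 + X)\{a,c}))\{a,c} → —b→ q3
  q3 = (a.(0 + (rec X. b.a.(0 + X)\{a,c}))\{a,c})\{a,c} → ·
Coarsest stable partition (strong bisimilarity classes):
  B0 = {p0, q0}
  B1 = {p1, q1}
  B2 = {p2, q2}
  B3 = {p3, q3}
p0 ∈ B0, q0 ∈ B0 → same block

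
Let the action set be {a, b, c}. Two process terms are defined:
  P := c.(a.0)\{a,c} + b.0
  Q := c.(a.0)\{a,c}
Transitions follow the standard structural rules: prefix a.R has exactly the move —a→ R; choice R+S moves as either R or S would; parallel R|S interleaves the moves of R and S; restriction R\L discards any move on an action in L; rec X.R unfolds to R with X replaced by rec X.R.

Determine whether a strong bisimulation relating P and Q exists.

P's transition system — 3 states:
  s0 = c.(a.0)\{a,c} + b.0 ⊢ --b--▸ s1, --c--▸ s2
  s1 = 0 ⊢ stopped
  s2 = (a.0)\{a,c} ⊢ stopped
Q's transition system — 2 states:
  t0 = c.(a.0)\{a,c} ⊢ --c--▸ t1
  t1 = (a.0)\{a,c} ⊢ stopped
Partition-refinement fixed point:
  B0 = {s0}
  B1 = {s1, s2, t1}
  B2 = {t0}
s0 ∈ B0, t0 ∈ B2 → different blocks

P ≁ Q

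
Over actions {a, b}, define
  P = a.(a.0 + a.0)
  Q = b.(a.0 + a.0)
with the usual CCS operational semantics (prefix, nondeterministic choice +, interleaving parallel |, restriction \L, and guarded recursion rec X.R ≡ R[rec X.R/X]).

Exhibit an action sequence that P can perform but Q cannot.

a

P's transition system — 3 states:
  p0 = a.(a.0 + a.0) ⊢ —a→ p1
  p1 = a.0 + a.0 ⊢ —a→ p2
  p2 = 0 ⊢ (no moves)
Q's transition system — 3 states:
  q0 = b.(a.0 + a.0) ⊢ —b→ q1
  q1 = a.0 + a.0 ⊢ —a→ q2
  q2 = 0 ⊢ (no moves)
Run σ = ⟨a⟩ on P: start {p0}
  after a @ step 1: {p1}
  ✓ P
Run σ = ⟨a⟩ on Q: start {q0}
  after a @ step 1: no successor for Q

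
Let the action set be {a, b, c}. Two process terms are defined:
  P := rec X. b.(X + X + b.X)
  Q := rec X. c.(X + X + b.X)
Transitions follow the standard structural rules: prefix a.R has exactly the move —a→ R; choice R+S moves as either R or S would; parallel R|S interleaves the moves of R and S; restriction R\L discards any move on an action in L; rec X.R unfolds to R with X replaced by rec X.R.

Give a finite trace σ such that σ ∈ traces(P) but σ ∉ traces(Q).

P's transition system — 2 states:
  m0 = rec X. b.(X + X + b.X) ⊢ -b-> m1
  m1 = (rec X. b.(X + X + b.X)) + (rec X. b.(X + X + b.X)) + b.(rec X. b.(X + X + b.X)) ⊢ -b-> m0, -b-> m1
Q's transition system — 2 states:
  n0 = rec X. c.(X + X + b.X) ⊢ -c-> n1
  n1 = (rec X. c.(X + X + b.X)) + (rec X. c.(X + X + b.X)) + b.(rec X. c.(X + X + b.X)) ⊢ -b-> n0, -c-> n1
Executing b from P (initial set {m0}):
  step 1 (b): {m1}
  ✓ P
Executing b from Q (initial set {n0}):
  step 1 (b): ∅ (Q stuck)

b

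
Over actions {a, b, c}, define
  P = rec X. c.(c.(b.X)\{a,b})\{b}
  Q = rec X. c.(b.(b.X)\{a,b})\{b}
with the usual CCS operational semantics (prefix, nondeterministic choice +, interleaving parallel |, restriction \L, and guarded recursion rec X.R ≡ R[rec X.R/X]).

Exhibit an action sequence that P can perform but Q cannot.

cc

P's transition system — 3 states:
  s0 = rec X. c.(c.(b.X)\{a,b})\{b} ⊢ -c-> s1
  s1 = (c.(b.(rec X. c.(c.(b.X)\{a,b})\{b}))\{a,b})\{b} ⊢ -c-> s2
  s2 = (b.(rec X. c.(c.(b.X)\{a,b})\{b}))\{a,b}\{b} ⊢ deadlocked
Q's transition system — 2 states:
  t0 = rec X. c.(b.(b.X)\{a,b})\{b} ⊢ -c-> t1
  t1 = (b.(b.(rec X. c.(b.(b.X)\{a,b})\{b}))\{a,b})\{b} ⊢ deadlocked
Trace ⟨cc⟩ through P, begin at {s0}:
  [1] c ⇒ {s1}
  [2] c ⇒ {s2}
  ✓ P
Trace ⟨cc⟩ through Q, begin at {t0}:
  [1] c ⇒ {t1}
  [2] c ⇒ no successor for Q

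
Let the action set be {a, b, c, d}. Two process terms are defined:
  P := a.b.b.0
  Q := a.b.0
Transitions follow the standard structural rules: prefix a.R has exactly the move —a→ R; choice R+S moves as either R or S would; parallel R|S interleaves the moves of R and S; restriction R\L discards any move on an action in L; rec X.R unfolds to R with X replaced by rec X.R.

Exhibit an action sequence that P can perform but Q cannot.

abb

Reachable graph of P (4 states):
  p0 = a.b.b.0 :: ··a··> p1
  p1 = b.b.0 :: ··b··> p2
  p2 = b.0 :: ··b··> p3
  p3 = 0 :: ∅
Reachable graph of Q (3 states):
  q0 = a.b.0 :: ··a··> q1
  q1 = b.0 :: ··b··> q2
  q2 = 0 :: ∅
Run σ = ⟨abb⟩ on P: start {p0}
  [1] a ⇒ {p1}
  [2] b ⇒ {p2}
  [3] b ⇒ {p3}
  P completes σ.
Run σ = ⟨abb⟩ on Q: start {q0}
  [1] a ⇒ {q1}
  [2] b ⇒ {q2}
  [3] b ⇒ ∅ (Q stuck)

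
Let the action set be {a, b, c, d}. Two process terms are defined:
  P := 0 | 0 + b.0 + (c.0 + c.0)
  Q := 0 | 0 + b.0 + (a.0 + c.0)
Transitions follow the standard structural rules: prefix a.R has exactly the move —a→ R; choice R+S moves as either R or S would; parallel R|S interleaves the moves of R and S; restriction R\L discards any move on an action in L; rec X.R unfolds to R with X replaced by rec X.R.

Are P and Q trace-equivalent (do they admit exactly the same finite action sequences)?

P's transition system — 2 states:
  u0 = 0 | 0 + b.0 + (c.0 + c.0) → -b-> u1, -c-> u1
  u1 = 0 → stopped
Q's transition system — 2 states:
  v0 = 0 | 0 + b.0 + (a.0 + c.0) → -a-> v1, -b-> v1, -c-> v1
  v1 = 0 → stopped
Run σ = ⟨a⟩ on Q: start {v0}
  step 1 (a): {v1}
  Q completes σ.
Run σ = ⟨a⟩ on P: start {u0}
  step 1 (a): no successor for P

traces(P) ≠ traces(Q) — witness ⟨a⟩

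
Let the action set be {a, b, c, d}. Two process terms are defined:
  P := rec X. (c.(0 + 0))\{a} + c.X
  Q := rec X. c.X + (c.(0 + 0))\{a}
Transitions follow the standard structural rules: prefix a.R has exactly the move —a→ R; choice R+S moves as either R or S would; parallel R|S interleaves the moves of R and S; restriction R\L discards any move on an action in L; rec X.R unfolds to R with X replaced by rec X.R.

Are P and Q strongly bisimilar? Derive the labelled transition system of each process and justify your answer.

Reachable graph of P (2 states):
  p0 = rec X. (c.(0 + 0))\{a} + c.X ⊢ -c-> p0, -c-> p1
  p1 = (0 + 0)\{a} ⊢ deadlocked
Reachable graph of Q (2 states):
  q0 = rec X. c.X + (c.(0 + 0))\{a} ⊢ -c-> q0, -c-> q1
  q1 = (0 + 0)\{a} ⊢ deadlocked
Bisimilarity quotient blocks:
  B0 = {p0, q0}
  B1 = {p1, q1}
p0 ∈ B0, q0 ∈ B0 → same block

P ~ Q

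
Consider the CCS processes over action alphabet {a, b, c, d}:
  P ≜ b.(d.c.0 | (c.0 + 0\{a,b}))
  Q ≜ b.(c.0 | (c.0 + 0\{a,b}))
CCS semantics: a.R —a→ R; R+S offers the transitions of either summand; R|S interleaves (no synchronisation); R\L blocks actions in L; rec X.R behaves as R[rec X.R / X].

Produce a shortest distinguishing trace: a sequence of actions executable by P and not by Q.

bd

P's transition system — 7 states:
  u0 = b.(d.c.0 | (c.0 + 0\{a,b})) ⊢ —b→ u1
  u1 = d.c.0 | (c.0 + 0\{a,b}) ⊢ —c→ u2, —d→ u3
  u2 = d.c.0 | 0 ⊢ —d→ u4
  u3 = c.0 | (c.0 + 0\{a,b}) ⊢ —c→ u4, —c→ u5
  u4 = c.0 | 0 ⊢ —c→ u6
  u5 = 0 | (c.0 + 0\{a,b}) ⊢ —c→ u6
  u6 = 0 | 0 ⊢ ∅
Q's transition system — 5 states:
  v0 = b.(c.0 | (c.0 + 0\{a,b})) ⊢ —b→ v1
  v1 = c.0 | (c.0 + 0\{a,b}) ⊢ —c→ v2, —c→ v3
  v2 = 0 | (c.0 + 0\{a,b}) ⊢ —c→ v4
  v3 = c.0 | 0 ⊢ —c→ v4
  v4 = 0 | 0 ⊢ ∅
Run σ = ⟨bd⟩ on P: start {u0}
  [1] b ⇒ {u1}
  [2] d ⇒ {u3}
  ✓ P
Run σ = ⟨bd⟩ on Q: start {v0}
  [1] b ⇒ {v1}
  [2] d ⇒ no successor for Q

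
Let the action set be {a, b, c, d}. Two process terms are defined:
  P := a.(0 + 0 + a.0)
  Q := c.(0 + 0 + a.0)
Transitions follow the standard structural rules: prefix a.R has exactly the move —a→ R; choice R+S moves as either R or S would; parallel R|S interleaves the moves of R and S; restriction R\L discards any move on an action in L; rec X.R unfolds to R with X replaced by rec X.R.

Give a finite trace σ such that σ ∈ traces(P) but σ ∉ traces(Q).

a

Reachable graph of P (3 states):
  u0 = a.(0 + 0 + a.0) → ··a··> u1
  u1 = 0 + 0 + a.0 → ··a··> u2
  u2 = 0 → deadlocked
Reachable graph of Q (3 states):
  v0 = c.(0 + 0 + a.0) → ··c··> v1
  v1 = 0 + 0 + a.0 → ··a··> v2
  v2 = 0 → deadlocked
Executing a from P (initial set {u0}):
  step 1 (a): {u1}
  — P admits the full trace.
Executing a from Q (initial set {v0}):
  step 1 (a): ∅ (Q stuck)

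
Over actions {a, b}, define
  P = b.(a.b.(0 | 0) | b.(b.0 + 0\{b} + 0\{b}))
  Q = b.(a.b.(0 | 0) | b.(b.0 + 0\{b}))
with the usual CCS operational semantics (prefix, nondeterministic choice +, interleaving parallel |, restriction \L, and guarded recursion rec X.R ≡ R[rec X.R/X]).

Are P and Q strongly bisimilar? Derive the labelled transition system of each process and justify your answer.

P's transition system — 10 states:
  s0 = b.(a.b.(0 | 0) | b.(b.0 + 0\{b} + 0\{b})) has moves =b=> s1
  s1 = a.b.(0 | 0) | b.(b.0 + 0\{b} + 0\{b}) has moves =a=> s2, =b=> s3
  s2 = b.(0 | 0) | b.(b.0 + 0\{b} + 0\{b}) has moves =b=> s4, =b=> s5
  s3 = a.b.(0 | 0) | (b.0 + 0\{b} + 0\{b}) has moves =a=> s5, =b=> s6
  s4 = 0 | 0 | b.(b.0 + 0\{b} + 0\{b}) has moves =b=> s7
  s5 = b.(0 | 0) | (b.0 + 0\{b} + 0\{b}) has moves =b=> s7, =b=> s8
  s6 = a.b.(0 | 0) | 0 has moves =a=> s8
  s7 = 0 | 0 | (b.0 + 0\{b} + 0\{b}) has moves =b=> s9
  s8 = b.(0 | 0) | 0 has moves =b=> s9
  s9 = 0 | 0 | 0 has moves deadlocked
Q's transition system — 10 states:
  t0 = b.(a.b.(0 | 0) | b.(b.0 + 0\{b})) has moves =b=> t1
  t1 = a.b.(0 | 0) | b.(b.0 + 0\{b}) has moves =a=> t2, =b=> t3
  t2 = b.(0 | 0) | b.(b.0 + 0\{b}) has moves =b=> t4, =b=> t5
  t3 = a.b.(0 | 0) | (b.0 + 0\{b}) has moves =a=> t5, =b=> t6
  t4 = 0 | 0 | b.(b.0 + 0\{b}) has moves =b=> t7
  t5 = b.(0 | 0) | (b.0 + 0\{b}) has moves =b=> t7, =b=> t8
  t6 = a.b.(0 | 0) | 0 has moves =a=> t8
  t7 = 0 | 0 | (b.0 + 0\{b}) has moves =b=> t9
  t8 = b.(0 | 0) | 0 has moves =b=> t9
  t9 = 0 | 0 | 0 has moves deadlocked
Coarsest stable partition (strong bisimilarity classes):
  B0 = {s0, t0}
  B1 = {s1, t1}
  B2 = {s2, t2}
  B3 = {s4, s5, t4, t5}
  B4 = {s7, s8, t7, t8}
  B5 = {s9, t9}
  B6 = {s3, t3}
  B7 = {s6, t6}
s0 ∈ B0, t0 ∈ B0 → same block

P ~ Q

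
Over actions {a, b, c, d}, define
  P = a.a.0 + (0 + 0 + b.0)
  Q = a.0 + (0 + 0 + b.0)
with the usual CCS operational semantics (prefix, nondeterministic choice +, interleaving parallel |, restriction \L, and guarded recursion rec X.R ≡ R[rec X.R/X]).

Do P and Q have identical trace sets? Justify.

P's transition system — 3 states:
  s0 = a.a.0 + (0 + 0 + b.0) :: —a→ s1, —b→ s2
  s1 = a.0 :: —a→ s2
  s2 = 0 :: (no moves)
Q's transition system — 2 states:
  t0 = a.0 + (0 + 0 + b.0) :: —a→ t1, —b→ t1
  t1 = 0 :: (no moves)
Trace ⟨aa⟩ through P, begin at {s0}:
  [1] a ⇒ {s1}
  [2] a ⇒ {s2}
  — P admits the full trace.
Trace ⟨aa⟩ through Q, begin at {t0}:
  [1] a ⇒ {t1}
  [2] a ⇒ ∅ (Q stuck)

trace-distinct — witness ⟨aa⟩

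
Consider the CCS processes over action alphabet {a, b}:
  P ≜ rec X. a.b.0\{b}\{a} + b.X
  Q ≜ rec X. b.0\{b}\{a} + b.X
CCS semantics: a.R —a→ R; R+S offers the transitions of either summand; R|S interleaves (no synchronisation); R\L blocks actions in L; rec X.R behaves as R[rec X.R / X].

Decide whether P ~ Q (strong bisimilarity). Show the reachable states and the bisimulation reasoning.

not bisimilar

LTS(P): 3 reachable states
  p0 = rec X. a.b.0\{b}\{a} + b.X → -a-> p1, -b-> p0
  p1 = b.0\{b}\{a} → -b-> p2
  p2 = 0\{b}\{a} → (no moves)
LTS(Q): 2 reachable states
  q0 = rec X. b.0\{b}\{a} + b.X → -b-> q0, -b-> q1
  q1 = 0\{b}\{a} → (no moves)
Partition-refinement fixed point:
  B0 = {p0}
  B1 = {p1}
  B2 = {p2, q1}
  B3 = {q0}
p0 ∈ B0, q0 ∈ B3 → different blocks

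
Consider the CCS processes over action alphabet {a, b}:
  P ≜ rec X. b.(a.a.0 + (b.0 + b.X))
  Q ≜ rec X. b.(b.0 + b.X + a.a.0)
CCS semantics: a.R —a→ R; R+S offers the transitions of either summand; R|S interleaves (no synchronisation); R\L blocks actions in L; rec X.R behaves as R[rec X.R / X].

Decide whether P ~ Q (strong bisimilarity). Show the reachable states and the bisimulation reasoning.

P ~ Q

P's transition system — 4 states:
  u0 = rec X. b.(a.a.0 + (b.0 + b.X)) :: ··b··> u1
  u1 = a.a.0 + (b.0 + b.(rec X. b.(a.a.0 + (b.0 + b.X)))) :: ··a··> u2, ··b··> u0, ··b··> u3
  u2 = a.0 :: ··a··> u3
  u3 = 0 :: ·
Q's transition system — 4 states:
  v0 = rec X. b.(b.0 + b.X + a.a.0) :: ··b··> v1
  v1 = b.0 + b.(rec X. b.(b.0 + b.X + a.a.0)) + a.a.0 :: ··a··> v2, ··b··> v0, ··b··> v3
  v2 = a.0 :: ··a··> v3
  v3 = 0 :: ·
Partition-refinement fixed point:
  B0 = {u0, v0}
  B1 = {u1, v1}
  B2 = {u3, v3}
  B3 = {u2, v2}
u0 ∈ B0, v0 ∈ B0 → same block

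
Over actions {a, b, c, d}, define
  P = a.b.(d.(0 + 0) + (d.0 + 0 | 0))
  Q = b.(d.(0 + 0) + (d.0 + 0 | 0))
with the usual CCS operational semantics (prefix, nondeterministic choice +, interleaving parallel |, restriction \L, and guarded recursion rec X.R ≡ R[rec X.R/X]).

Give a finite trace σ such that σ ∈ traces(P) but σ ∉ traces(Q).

LTS(P): 5 reachable states
  u0 = a.b.(d.(0 + 0) + (d.0 + 0 | 0)) :: -a-> u1
  u1 = b.(d.(0 + 0) + (d.0 + 0 | 0)) :: -b-> u2
  u2 = d.(0 + 0) + (d.0 + 0 | 0) :: -d-> u3, -d-> u4
  u3 = 0 :: ∅
  u4 = 0 + 0 :: ∅
LTS(Q): 4 reachable states
  v0 = b.(d.(0 + 0) + (d.0 + 0 | 0)) :: -b-> v1
  v1 = d.(0 + 0) + (d.0 + 0 | 0) :: -d-> v2, -d-> v3
  v2 = 0 :: ∅
  v3 = 0 + 0 :: ∅
Trace ⟨a⟩ through P, begin at {u0}:
  after a @ step 1: {u1}
  ✓ P
Trace ⟨a⟩ through Q, begin at {v0}:
  after a @ step 1: ∅ (Q stuck)

a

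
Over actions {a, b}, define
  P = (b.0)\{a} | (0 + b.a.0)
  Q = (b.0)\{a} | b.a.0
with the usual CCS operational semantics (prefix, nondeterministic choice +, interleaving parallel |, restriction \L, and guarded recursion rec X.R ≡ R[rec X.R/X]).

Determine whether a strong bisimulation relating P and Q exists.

Reachable graph of P (6 states):
  s0 = (b.0)\{a} | (0 + b.a.0) → -b-> s1, -b-> s2
  s1 = (b.0)\{a} | a.0 → -a-> s3, -b-> s4
  s2 = 0\{a} | (0 + b.a.0) → -b-> s4
  s3 = (b.0)\{a} | 0 → -b-> s5
  s4 = 0\{a} | a.0 → -a-> s5
  s5 = 0\{a} | 0 → deadlocked
Reachable graph of Q (6 states):
  t0 = (b.0)\{a} | b.a.0 → -b-> t1, -b-> t2
  t1 = (b.0)\{a} | a.0 → -a-> t3, -b-> t4
  t2 = 0\{a} | b.a.0 → -b-> t4
  t3 = (b.0)\{a} | 0 → -b-> t5
  t4 = 0\{a} | a.0 → -a-> t5
  t5 = 0\{a} | 0 → deadlocked
Coarsest stable partition (strong bisimilarity classes):
  B0 = {s0, t0}
  B1 = {s2, t2}
  B2 = {s4, t4}
  B3 = {s5, t5}
  B4 = {s1, t1}
  B5 = {s3, t3}
s0 ∈ B0, t0 ∈ B0 → same block

YES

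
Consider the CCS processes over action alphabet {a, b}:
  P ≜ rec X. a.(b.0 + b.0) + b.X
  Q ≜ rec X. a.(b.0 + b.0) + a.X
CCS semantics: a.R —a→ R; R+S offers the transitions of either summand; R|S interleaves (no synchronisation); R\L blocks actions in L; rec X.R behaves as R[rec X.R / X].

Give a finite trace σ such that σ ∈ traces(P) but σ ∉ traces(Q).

LTS(P): 3 reachable states
  p0 = rec X. a.(b.0 + b.0) + b.X | -a-> p1, -b-> p0
  p1 = b.0 + b.0 | -b-> p2
  p2 = 0 | ∅
LTS(Q): 3 reachable states
  q0 = rec X. a.(b.0 + b.0) + a.X | -a-> q0, -a-> q1
  q1 = b.0 + b.0 | -b-> q2
  q2 = 0 | ∅
Run σ = ⟨b⟩ on P: start {p0}
  [1] b ⇒ {p0}
  P completes σ.
Run σ = ⟨b⟩ on Q: start {q0}
  [1] b ⇒ ∅ (Q stuck)

b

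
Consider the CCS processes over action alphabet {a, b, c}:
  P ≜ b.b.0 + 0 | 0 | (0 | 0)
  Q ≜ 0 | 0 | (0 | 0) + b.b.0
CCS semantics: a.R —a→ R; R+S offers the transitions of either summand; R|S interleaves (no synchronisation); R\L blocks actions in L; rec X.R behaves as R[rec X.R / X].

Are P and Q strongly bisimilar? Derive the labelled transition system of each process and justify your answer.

Reachable graph of P (3 states):
  p0 = b.b.0 + 0 | 0 | (0 | 0) :: ··b··> p1
  p1 = b.0 :: ··b··> p2
  p2 = 0 :: ·
Reachable graph of Q (3 states):
  q0 = 0 | 0 | (0 | 0) + b.b.0 :: ··b··> q1
  q1 = b.0 :: ··b··> q2
  q2 = 0 :: ·
Partition-refinement fixed point:
  B0 = {p0, q0}
  B1 = {p1, q1}
  B2 = {p2, q2}
p0 ∈ B0, q0 ∈ B0 → same block

P ~ Q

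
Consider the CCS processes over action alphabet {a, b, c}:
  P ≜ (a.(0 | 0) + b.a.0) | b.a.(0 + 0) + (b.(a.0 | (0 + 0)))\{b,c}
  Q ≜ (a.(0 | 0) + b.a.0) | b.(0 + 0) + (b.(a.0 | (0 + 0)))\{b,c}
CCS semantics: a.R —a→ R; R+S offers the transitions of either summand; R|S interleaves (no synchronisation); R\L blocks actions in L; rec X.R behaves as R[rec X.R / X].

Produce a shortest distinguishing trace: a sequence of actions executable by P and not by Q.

P's transition system — 12 states:
  u0 = (a.(0 | 0) + b.a.0) | b.a.(0 + 0) + (b.(a.0 | (0 + 0)))\{b,c} :: —a→ u1, —b→ u2, —b→ u3
  u1 = 0 | 0 | b.a.(0 + 0) :: —b→ u4
  u2 = (a.(0 | 0) + b.a.0) | a.(0 + 0) :: —a→ u4, —a→ u5, —b→ u6
  u3 = a.0 | b.a.(0 + 0) :: —a→ u7, —b→ u6
  u4 = 0 | 0 | a.(0 + 0) :: —a→ u8
  u5 = (a.(0 | 0) + b.a.0) | (0 + 0) :: —a→ u8, —b→ u9
  u6 = a.0 | a.(0 + 0) :: —a→ u10, —a→ u9
  u7 = 0 | b.a.(0 + 0) :: —b→ u10
  u8 = 0 | 0 | (0 + 0) :: stopped
  u9 = a.0 | (0 + 0) :: —a→ u11
  u10 = 0 | a.(0 + 0) :: —a→ u11
  u11 = 0 | (0 + 0) :: stopped
Q's transition system — 8 states:
  v0 = (a.(0 | 0) + b.a.0) | b.(0 + 0) + (b.(a.0 | (0 + 0)))\{b,c} :: —a→ v1, —b→ v2, —b→ v3
  v1 = 0 | 0 | b.(0 + 0) :: —b→ v4
  v2 = (a.(0 | 0) + b.a.0) | (0 + 0) :: —a→ v4, —b→ v5
  v3 = a.0 | b.(0 + 0) :: —a→ v6, —b→ v5
  v4 = 0 | 0 | (0 + 0) :: stopped
  v5 = a.0 | (0 + 0) :: —a→ v7
  v6 = 0 | b.(0 + 0) :: —b→ v7
  v7 = 0 | (0 + 0) :: stopped
Trace ⟨aba⟩ through P, begin at {u0}:
  [1] a ⇒ {u1}
  [2] b ⇒ {u4}
  [3] a ⇒ {u8}
  P completes σ.
Trace ⟨aba⟩ through Q, begin at {v0}:
  [1] a ⇒ {v1}
  [2] b ⇒ {v4}
  [3] a ⇒ no successor for Q

aba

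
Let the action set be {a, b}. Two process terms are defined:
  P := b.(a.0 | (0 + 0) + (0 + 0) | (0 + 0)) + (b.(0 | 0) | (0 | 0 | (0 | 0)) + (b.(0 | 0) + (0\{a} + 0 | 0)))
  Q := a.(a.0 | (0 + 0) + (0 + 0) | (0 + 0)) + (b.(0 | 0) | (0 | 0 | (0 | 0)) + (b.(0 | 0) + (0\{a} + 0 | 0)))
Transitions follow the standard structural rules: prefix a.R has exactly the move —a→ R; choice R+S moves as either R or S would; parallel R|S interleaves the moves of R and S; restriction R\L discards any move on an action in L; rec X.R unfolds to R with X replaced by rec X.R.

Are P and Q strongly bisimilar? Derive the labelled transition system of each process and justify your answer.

P ≁ Q

P's transition system — 5 states:
  p0 = b.(a.0 | (0 + 0) + (0 + 0) | (0 + 0)) + (b.(0 | 0) | (0 | 0 | (0 | 0)) + (b.(0 | 0) + (0\{a} + 0 | 0))) → =b=> p1, =b=> p2, =b=> p3
  p1 = 0 | 0 → deadlocked
  p2 = 0 | 0 | (0 | 0 | (0 | 0)) → deadlocked
  p3 = a.0 | (0 + 0) + (0 + 0) | (0 + 0) → =a=> p4
  p4 = 0 | (0 + 0) → deadlocked
Q's transition system — 5 states:
  q0 = a.(a.0 | (0 + 0) + (0 + 0) | (0 + 0)) + (b.(0 | 0) | (0 | 0 | (0 | 0)) + (b.(0 | 0) + (0\{a} + 0 | 0))) → =a=> q1, =b=> q2, =b=> q3
  q1 = a.0 | (0 + 0) + (0 + 0) | (0 + 0) → =a=> q4
  q2 = 0 | 0 → deadlocked
  q3 = 0 | 0 | (0 | 0 | (0 | 0)) → deadlocked
  q4 = 0 | (0 + 0) → deadlocked
Bisimilarity quotient blocks:
  B0 = {p0}
  B1 = {p1, p2, p4, q2, q3, q4}
  B2 = {p3, q1}
  B3 = {q0}
p0 ∈ B0, q0 ∈ B3 → different blocks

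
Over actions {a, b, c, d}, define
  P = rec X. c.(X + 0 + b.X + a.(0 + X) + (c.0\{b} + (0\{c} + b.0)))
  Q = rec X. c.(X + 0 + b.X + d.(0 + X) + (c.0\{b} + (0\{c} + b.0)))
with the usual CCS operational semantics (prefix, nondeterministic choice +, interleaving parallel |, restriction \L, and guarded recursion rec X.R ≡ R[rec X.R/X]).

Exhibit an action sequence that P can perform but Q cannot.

Reachable graph of P (5 states):
  m0 = rec X. c.(X + 0 + b.X + a.(0 + X) + (c.0\{b} + (0\{c} + b.0))) | —c→ m1
  m1 = (rec X. c.(X + 0 + b.X + a.(0 + X) + (c.0\{b} + (0\{c} + b.0)))) + 0 + b.(rec X. c.(X + 0 + b.X + a.(0 + X) + (c.0\{b} + (0\{c} + b.0)))) + a.(0 + (rec X. c.(X + 0 + b.X + a.(0 + X) + (c.0\{b} + (0\{c} + b.0))))) + (c.0\{b} + (0\{c} + b.0)) | —a→ m2, —b→ m0, —b→ m3, —c→ m1, —c→ m4
  m2 = 0 + (rec X. c.(X + 0 + b.X + a.(0 + X) + (c.0\{b} + (0\{c} + b.0)))) | —c→ m1
  m3 = 0 | deadlocked
  m4 = 0\{b} | deadlocked
Reachable graph of Q (5 states):
  n0 = rec X. c.(X + 0 + b.X + d.(0 + X) + (c.0\{b} + (0\{c} + b.0))) | —c→ n1
  n1 = (rec X. c.(X + 0 + b.X + d.(0 + X) + (c.0\{b} + (0\{c} + b.0)))) + 0 + b.(rec X. c.(X + 0 + b.X + d.(0 + X) + (c.0\{b} + (0\{c} + b.0)))) + d.(0 + (rec X. c.(X + 0 + b.X + d.(0 + X) + (c.0\{b} + (0\{c} + b.0))))) + (c.0\{b} + (0\{c} + b.0)) | —b→ n0, —b→ n2, —c→ n1, —c→ n3, —d→ n4
  n2 = 0 | deadlocked
  n3 = 0\{b} | deadlocked
  n4 = 0 + (rec X. c.(X + 0 + b.X + d.(0 + X) + (c.0\{b} + (0\{c} + b.0)))) | —c→ n1
Run σ = ⟨ca⟩ on P: start {m0}
  after c @ step 1: {m1}
  after a @ step 2: {m2}
  P completes σ.
Run σ = ⟨ca⟩ on Q: start {n0}
  after c @ step 1: {n1}
  after a @ step 2: no successor for Q

ca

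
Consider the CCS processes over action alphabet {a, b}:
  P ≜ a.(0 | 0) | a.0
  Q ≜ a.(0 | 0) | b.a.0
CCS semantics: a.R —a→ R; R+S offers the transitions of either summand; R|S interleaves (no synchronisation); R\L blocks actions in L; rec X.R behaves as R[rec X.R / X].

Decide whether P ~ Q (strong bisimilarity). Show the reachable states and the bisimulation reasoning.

LTS(P): 4 reachable states
  s0 = a.(0 | 0) | a.0 has moves -a-> s1, -a-> s2
  s1 = 0 | 0 | a.0 has moves -a-> s3
  s2 = a.(0 | 0) | 0 has moves -a-> s3
  s3 = 0 | 0 | 0 has moves ∅
LTS(Q): 6 reachable states
  t0 = a.(0 | 0) | b.a.0 has moves -a-> t1, -b-> t2
  t1 = 0 | 0 | b.a.0 has moves -b-> t3
  t2 = a.(0 | 0) | a.0 has moves -a-> t3, -a-> t4
  t3 = 0 | 0 | a.0 has moves -a-> t5
  t4 = a.(0 | 0) | 0 has moves -a-> t5
  t5 = 0 | 0 | 0 has moves ∅
Partition-refinement fixed point:
  B0 = {s0, t2}
  B1 = {s1, s2, t3, t4}
  B2 = {s3, t5}
  B3 = {t0}
  B4 = {t1}
s0 ∈ B0, t0 ∈ B3 → different blocks

not bisimilar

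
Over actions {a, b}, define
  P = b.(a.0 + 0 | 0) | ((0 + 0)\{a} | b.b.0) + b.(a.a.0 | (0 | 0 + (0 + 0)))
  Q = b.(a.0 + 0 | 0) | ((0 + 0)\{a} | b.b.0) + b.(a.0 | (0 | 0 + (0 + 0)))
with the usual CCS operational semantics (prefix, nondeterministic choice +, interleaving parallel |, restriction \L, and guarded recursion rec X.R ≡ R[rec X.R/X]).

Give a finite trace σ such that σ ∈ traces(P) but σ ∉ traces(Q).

baa

LTS(P): 12 reachable states
  m0 = b.(a.0 + 0 | 0) | ((0 + 0)\{a} | b.b.0) + b.(a.a.0 | (0 | 0 + (0 + 0))) → —b→ m1, —b→ m2, —b→ m3
  m1 = (a.0 + 0 | 0) | ((0 + 0)\{a} | b.b.0) → —a→ m4, —b→ m5
  m2 = a.a.0 | (0 | 0 + (0 + 0)) → —a→ m6
  m3 = b.(a.0 + 0 | 0) | ((0 + 0)\{a} | b.0) → —b→ m5, —b→ m7
  m4 = 0 | ((0 + 0)\{a} | b.b.0) → —b→ m8
  m5 = (a.0 + 0 | 0) | ((0 + 0)\{a} | b.0) → —a→ m8, —b→ m9
  m6 = a.0 | (0 | 0 + (0 + 0)) → —a→ m10
  m7 = b.(a.0 + 0 | 0) | ((0 + 0)\{a} | 0) → —b→ m9
  m8 = 0 | ((0 + 0)\{a} | b.0) → —b→ m11
  m9 = (a.0 + 0 | 0) | ((0 + 0)\{a} | 0) → —a→ m11
  m10 = 0 | (0 | 0 + (0 + 0)) → deadlocked
  m11 = 0 | ((0 + 0)\{a} | 0) → deadlocked
LTS(Q): 11 reachable states
  n0 = b.(a.0 + 0 | 0) | ((0 + 0)\{a} | b.b.0) + b.(a.0 | (0 | 0 + (0 + 0))) → —b→ n1, —b→ n2, —b→ n3
  n1 = (a.0 + 0 | 0) | ((0 + 0)\{a} | b.b.0) → —a→ n4, —b→ n5
  n2 = a.0 | (0 | 0 + (0 + 0)) → —a→ n6
  n3 = b.(a.0 + 0 | 0) | ((0 + 0)\{a} | b.0) → —b→ n5, —b→ n7
  n4 = 0 | ((0 + 0)\{a} | b.b.0) → —b→ n8
  n5 = (a.0 + 0 | 0) | ((0 + 0)\{a} | b.0) → —a→ n8, —b→ n9
  n6 = 0 | (0 | 0 + (0 + 0)) → deadlocked
  n7 = b.(a.0 + 0 | 0) | ((0 + 0)\{a} | 0) → —b→ n9
  n8 = 0 | ((0 + 0)\{a} | b.0) → —b→ n10
  n9 = (a.0 + 0 | 0) | ((0 + 0)\{a} | 0) → —a→ n10
  n10 = 0 | ((0 + 0)\{a} | 0) → deadlocked
Trace ⟨baa⟩ through P, begin at {m0}:
  [1] b ⇒ {m1, m2, m3}
  [2] a ⇒ {m4, m6}
  [3] a ⇒ {m10}
  P completes σ.
Trace ⟨baa⟩ through Q, begin at {n0}:
  [1] b ⇒ {n1, n2, n3}
  [2] a ⇒ {n4, n6}
  [3] a ⇒ ∅ (Q stuck)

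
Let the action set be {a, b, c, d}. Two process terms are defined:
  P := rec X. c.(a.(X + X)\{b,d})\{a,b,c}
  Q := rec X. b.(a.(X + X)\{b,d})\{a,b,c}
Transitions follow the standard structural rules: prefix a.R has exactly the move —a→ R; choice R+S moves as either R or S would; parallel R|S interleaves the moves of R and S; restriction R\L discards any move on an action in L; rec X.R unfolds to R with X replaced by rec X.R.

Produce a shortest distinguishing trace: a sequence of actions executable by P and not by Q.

Reachable graph of P (2 states):
  s0 = rec X. c.(a.(X + X)\{b,d})\{a,b,c} ⊢ —c→ s1
  s1 = (a.((rec X. c.(a.(X + X)\{b,d})\{a,b,c}) + (rec X. c.(a.(X + X)\{b,d})\{a,b,c}))\{b,d})\{a,b,c} ⊢ deadlocked
Reachable graph of Q (2 states):
  t0 = rec X. b.(a.(X + X)\{b,d})\{a,b,c} ⊢ —b→ t1
  t1 = (a.((rec X. b.(a.(X + X)\{b,d})\{a,b,c}) + (rec X. b.(a.(X + X)\{b,d})\{a,b,c}))\{b,d})\{a,b,c} ⊢ deadlocked
Executing c from P (initial set {s0}):
  [1] c ⇒ {s1}
  ✓ P
Executing c from Q (initial set {t0}):
  [1] c ⇒ ∅  — Q cannot continue

c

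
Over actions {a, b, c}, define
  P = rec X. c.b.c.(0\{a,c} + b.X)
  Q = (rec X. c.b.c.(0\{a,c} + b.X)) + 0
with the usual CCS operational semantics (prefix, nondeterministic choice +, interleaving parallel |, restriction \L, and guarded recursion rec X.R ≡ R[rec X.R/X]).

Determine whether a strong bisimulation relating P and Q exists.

P ~ Q

P's transition system — 4 states:
  m0 = rec X. c.b.c.(0\{a,c} + b.X) has moves -c-> m1
  m1 = b.c.(0\{a,c} + b.(rec X. c.b.c.(0\{a,c} + b.X))) has moves -b-> m2
  m2 = c.(0\{a,c} + b.(rec X. c.b.c.(0\{a,c} + b.X))) has moves -c-> m3
  m3 = 0\{a,c} + b.(rec X. c.b.c.(0\{a,c} + b.X)) has moves -b-> m0
Q's transition system — 5 states:
  n0 = (rec X. c.b.c.(0\{a,c} + b.X)) + 0 has moves -c-> n1
  n1 = b.c.(0\{a,c} + b.(rec X. c.b.c.(0\{a,c} + b.X))) has moves -b-> n2
  n2 = c.(0\{a,c} + b.(rec X. c.b.c.(0\{a,c} + b.X))) has moves -c-> n3
  n3 = 0\{a,c} + b.(rec X. c.b.c.(0\{a,c} + b.X)) has moves -b-> n4
  n4 = rec X. c.b.c.(0\{a,c} + b.X) has moves -c-> n1
Partition-refinement fixed point:
  B0 = {m0, m2, n0, n2, n4}
  B1 = {m1, m3, n1, n3}
m0 ∈ B0, n0 ∈ B0 → same block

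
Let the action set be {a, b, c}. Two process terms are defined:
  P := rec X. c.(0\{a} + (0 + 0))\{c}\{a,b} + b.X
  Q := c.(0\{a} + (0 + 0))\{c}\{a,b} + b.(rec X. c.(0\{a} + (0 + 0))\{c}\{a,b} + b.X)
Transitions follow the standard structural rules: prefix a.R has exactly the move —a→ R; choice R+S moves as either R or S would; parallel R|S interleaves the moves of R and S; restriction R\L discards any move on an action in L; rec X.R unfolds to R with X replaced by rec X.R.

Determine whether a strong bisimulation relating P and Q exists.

Reachable graph of P (2 states):
  p0 = rec X. c.(0\{a} + (0 + 0))\{c}\{a,b} + b.X | =b=> p0, =c=> p1
  p1 = (0\{a} + (0 + 0))\{c}\{a,b} | stopped
Reachable graph of Q (3 states):
  q0 = c.(0\{a} + (0 + 0))\{c}\{a,b} + b.(rec X. c.(0\{a} + (0 + 0))\{c}\{a,b} + b.X) | =b=> q1, =c=> q2
  q1 = rec X. c.(0\{a} + (0 + 0))\{c}\{a,b} + b.X | =b=> q1, =c=> q2
  q2 = (0\{a} + (0 + 0))\{c}\{a,b} | stopped
Bisimilarity quotient blocks:
  B0 = {p0, q0, q1}
  B1 = {p1, q2}
p0 ∈ B0, q0 ∈ B0 → same block

bisimilar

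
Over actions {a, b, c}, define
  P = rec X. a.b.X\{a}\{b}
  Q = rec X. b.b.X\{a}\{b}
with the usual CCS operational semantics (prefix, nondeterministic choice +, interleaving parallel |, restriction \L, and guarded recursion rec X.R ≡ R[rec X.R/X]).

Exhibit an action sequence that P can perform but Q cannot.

LTS(P): 3 reachable states
  p0 = rec X. a.b.X\{a}\{b} ⊢ ··a··> p1
  p1 = b.(rec X. a.b.X\{a}\{b})\{a}\{b} ⊢ ··b··> p2
  p2 = (rec X. a.b.X\{a}\{b})\{a}\{b} ⊢ (no moves)
LTS(Q): 3 reachable states
  q0 = rec X. b.b.X\{a}\{b} ⊢ ··b··> q1
  q1 = b.(rec X. b.b.X\{a}\{b})\{a}\{b} ⊢ ··b··> q2
  q2 = (rec X. b.b.X\{a}\{b})\{a}\{b} ⊢ (no moves)
Run σ = ⟨a⟩ on P: start {p0}
  [1] a ⇒ {p1}
  — P admits the full trace.
Run σ = ⟨a⟩ on Q: start {q0}
  [1] a ⇒ no successor for Q

a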